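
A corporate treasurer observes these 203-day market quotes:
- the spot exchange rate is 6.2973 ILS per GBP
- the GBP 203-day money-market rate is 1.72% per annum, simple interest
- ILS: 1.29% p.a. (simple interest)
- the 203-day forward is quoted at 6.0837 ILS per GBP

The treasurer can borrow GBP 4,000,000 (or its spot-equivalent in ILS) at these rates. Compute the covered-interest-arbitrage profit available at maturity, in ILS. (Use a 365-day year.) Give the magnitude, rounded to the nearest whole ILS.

T = 203/365 years.
Keep in GBP, deliver into the forward: 4,000,000·1.0095660274·6.0837 = ILS 24,567,587.36.
Swap to ILS now, deposit: 4,000,000·6.2973·1.0071745205 = ILS 25,369,920.43.
The quoted forward undervalues GBP, so borrow GBP, convert to ILS at spot, deposit the ILS at 1.29%, and buy GBP forward at 6.0837 to cover the loan.
Profit = 25,369,920.43 − 24,567,587.36 = ILS 802,333.

ILS 802,333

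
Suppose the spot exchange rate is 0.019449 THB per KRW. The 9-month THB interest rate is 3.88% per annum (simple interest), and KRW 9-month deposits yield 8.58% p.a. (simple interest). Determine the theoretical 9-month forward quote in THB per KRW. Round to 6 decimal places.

T = 9/12 years.
THB accumulates by 1 + 0.0388×9/12 = 1.029100.
Growth of 1 KRW over T: 1 + 0.0858×9/12 = 1.064350.
CIP: F = S · (grow THB)/(grow KRW) = 0.019449 × 1.029100/1.064350 = 0.01880487 THB per KRW.

0.018805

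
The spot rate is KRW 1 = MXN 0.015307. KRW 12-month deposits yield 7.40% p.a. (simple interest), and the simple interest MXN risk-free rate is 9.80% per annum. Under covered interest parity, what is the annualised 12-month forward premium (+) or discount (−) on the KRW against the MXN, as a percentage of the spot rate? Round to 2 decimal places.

T = 1 year.
CIP forward (MXN per KRW) = 0.015307 × 1.098000/1.074000 = 0.015649056.
Annualised premium = (F − S)/S × (1/T) = (0.015649056 − 0.015307)/0.015307 ÷ 1 = 2.23%.

+2.23%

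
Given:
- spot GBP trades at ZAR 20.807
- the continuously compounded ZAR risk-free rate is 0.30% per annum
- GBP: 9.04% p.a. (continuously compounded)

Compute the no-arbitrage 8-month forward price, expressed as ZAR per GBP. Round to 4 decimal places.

19.6293

T = 8/12 years.
ZAR accumulates by e^(0.0030×8/12) = 1.002002.
GBP accumulates by e^(0.0904×8/12) = 1.06211974.
Forward (ZAR per GBP) = 20.807 × 1.002002 / 1.06211974 = 19.629289.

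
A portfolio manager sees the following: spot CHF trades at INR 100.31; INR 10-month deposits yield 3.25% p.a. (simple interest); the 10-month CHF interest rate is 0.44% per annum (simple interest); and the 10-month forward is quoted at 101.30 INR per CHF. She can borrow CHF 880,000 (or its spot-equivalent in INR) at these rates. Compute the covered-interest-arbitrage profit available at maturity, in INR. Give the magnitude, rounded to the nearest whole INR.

T = 10/12 years.
Route A — deposit CHF, sell forward: 880,000 × 1.0036666667 × 101.30 = INR 89,470,861.34.
Route B — convert at spot, deposit INR: 880,000 × 100.31 × 1.0270833333 = INR 90,663,521.66.
The quoted forward undervalues CHF, so borrow CHF, convert to INR at spot, deposit the INR at 3.25%, and buy CHF forward at 101.30 to cover the loan.
Profit = 90,663,521.66 − 89,470,861.34 = INR 1,192,660.

INR 1,192,660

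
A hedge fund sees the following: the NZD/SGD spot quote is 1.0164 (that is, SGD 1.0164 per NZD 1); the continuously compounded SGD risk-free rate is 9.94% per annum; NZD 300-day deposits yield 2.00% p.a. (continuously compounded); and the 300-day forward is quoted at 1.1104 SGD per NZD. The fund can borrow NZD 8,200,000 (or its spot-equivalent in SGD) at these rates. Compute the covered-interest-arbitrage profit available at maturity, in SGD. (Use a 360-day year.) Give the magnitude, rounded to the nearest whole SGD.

T = 300/360 years.
Route A — deposit NZD, sell forward: 8,200,000 × 1.01680633 × 1.1104 = SGD 9,258,306.34.
Route B — convert at spot, deposit SGD: 8,200,000 × 1.0164 × 1.086360733 = SGD 9,054,251.80.
The quoted forward overvalues NZD, so borrow SGD, buy NZD at spot, deposit the NZD at 2.00%, and sell the proceeds forward at 1.1104.
Arbitrage profit = |9,258,306.34 − 9,054,251.80| = SGD 204,055.

SGD 204,055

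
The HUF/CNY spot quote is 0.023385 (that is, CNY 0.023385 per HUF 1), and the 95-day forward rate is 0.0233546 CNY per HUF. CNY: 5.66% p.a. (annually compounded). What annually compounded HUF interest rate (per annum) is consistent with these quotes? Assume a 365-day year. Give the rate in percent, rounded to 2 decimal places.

T = 95/365 years.
F/S = 0.0233546/0.023385 = 0.9987000 = (growth of CNY) / (growth of HUF).
CNY growth factor: (1 + 0.0566)^(95/365) = 1.0144329.
That pins the HUF growth at 1.0157534.
r = 1.0157534^(365/95) − 1 = 0.061894 → 6.19%.

6.19%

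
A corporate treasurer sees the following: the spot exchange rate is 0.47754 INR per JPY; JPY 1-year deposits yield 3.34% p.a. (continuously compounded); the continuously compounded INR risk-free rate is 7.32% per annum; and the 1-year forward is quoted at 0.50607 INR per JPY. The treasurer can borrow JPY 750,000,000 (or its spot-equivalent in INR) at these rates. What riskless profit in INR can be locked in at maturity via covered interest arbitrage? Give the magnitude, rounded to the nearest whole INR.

INR 7,088,303

T = 1 year.
Keep in JPY, deliver into the forward: 750,000,000·1.03396404215·0.50607 = INR 392,443,637.11.
Swap to INR now, deposit: 750,000,000·0.47754·1.07594570454 = INR 385,355,333.81.
The quoted forward overvalues JPY, so borrow INR, buy JPY at spot, deposit the JPY at 3.34%, and sell the proceeds forward at 0.50607.
Arbitrage profit = |392,443,637.11 − 385,355,333.81| = INR 7,088,303.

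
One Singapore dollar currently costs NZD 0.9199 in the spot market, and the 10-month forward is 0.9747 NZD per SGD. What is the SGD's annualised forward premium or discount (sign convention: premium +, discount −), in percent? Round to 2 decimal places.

+7.15%

T = 10/12 years.
Period premium: (0.9747 − 0.9199)/0.9199 = 0.0595717.
Per annum: 0.0595717 / (10/12) = 0.071486 = 7.15%.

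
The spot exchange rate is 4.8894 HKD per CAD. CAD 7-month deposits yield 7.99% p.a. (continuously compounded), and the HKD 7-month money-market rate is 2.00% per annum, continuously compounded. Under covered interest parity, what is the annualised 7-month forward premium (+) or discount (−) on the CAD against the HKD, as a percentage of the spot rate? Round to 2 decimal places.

-5.89%

T = 7/12 years.
No-arbitrage forward: 4.8894 × 1.011735 / 1.0477116 = 4.7215065 HKD/CAD.
Annualised premium = (F − S)/S × (1/T) = (4.7215065 − 4.8894)/4.8894 ÷ (7/12) = -5.89%.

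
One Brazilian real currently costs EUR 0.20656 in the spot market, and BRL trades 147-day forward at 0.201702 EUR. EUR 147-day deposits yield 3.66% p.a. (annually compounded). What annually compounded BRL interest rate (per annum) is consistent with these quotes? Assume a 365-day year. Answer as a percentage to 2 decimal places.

T = 147/365 years.
By CIP, F/S equals the EUR-to-BRL growth ratio: 0.201702/0.20656 = 0.9764814.
EUR growth factor: (1 + 0.0366)^(147/365) = 1.0145822.
Hence g_BRL = 1.0390185.
Annualise: 1.0390185^(365/147) − 1 = 0.099703 = 9.97%.

9.97%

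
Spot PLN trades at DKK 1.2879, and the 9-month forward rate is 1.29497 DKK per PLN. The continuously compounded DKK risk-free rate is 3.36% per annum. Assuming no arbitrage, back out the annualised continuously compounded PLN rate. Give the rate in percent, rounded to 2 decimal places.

T = 9/12 years.
By CIP, F/S equals the DKK-to-PLN growth ratio: 1.29497/1.2879 = 1.0054896.
DKK growth factor: e^(0.0336×9/12) = 1.0255202.
Hence g_PLN = 1.0199212.
r = ln(1.0199212)/(9/12) = 0.026300 → 2.63%.

2.63%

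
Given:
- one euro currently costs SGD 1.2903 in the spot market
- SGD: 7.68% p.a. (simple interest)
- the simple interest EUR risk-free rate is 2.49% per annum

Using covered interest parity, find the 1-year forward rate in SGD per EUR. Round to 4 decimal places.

1.3556

T = 1 year.
SGD growth factor: 1 + 0.0768×1 = 1.076800.
EUR growth factor: 1 + 0.0249×1 = 1.024900.
CIP: F = S · (grow SGD)/(grow EUR) = 1.2903 × 1.076800/1.024900 = 1.355640 SGD per EUR.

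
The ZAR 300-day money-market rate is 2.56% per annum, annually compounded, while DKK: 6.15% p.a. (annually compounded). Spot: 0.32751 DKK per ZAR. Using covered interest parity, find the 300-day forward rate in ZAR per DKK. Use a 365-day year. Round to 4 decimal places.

T = 300/365 years.
DKK growth factor: (1 + 0.0615)^(300/365) = 1.0502776.
ZAR growth factor: (1 + 0.0256)^(300/365) = 1.0209936.
So F = 0.32751 × 1.0502776 / 1.0209936 = 0.3369036 (DKK/ZAR).
Quoted the other way: 1/0.3369036 = 2.9682 ZAR per DKK.

2.9682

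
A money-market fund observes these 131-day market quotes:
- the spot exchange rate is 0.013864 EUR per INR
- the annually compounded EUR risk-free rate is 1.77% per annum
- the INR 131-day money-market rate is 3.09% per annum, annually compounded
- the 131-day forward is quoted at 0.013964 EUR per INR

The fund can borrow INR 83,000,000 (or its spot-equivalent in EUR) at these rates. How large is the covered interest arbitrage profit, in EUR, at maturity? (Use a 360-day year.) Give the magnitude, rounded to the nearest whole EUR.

EUR 13,836

T = 131/360 years.
Invest the INR and cover forward: 83,000,000 × 1.011135485 × 0.013964 = EUR 1,171,918.16.
Convert at spot and invest in EUR: 83,000,000 × 0.013864 × 1.00640492 = EUR 1,158,082.22.
The quoted forward overvalues INR, so borrow EUR, buy INR at spot, deposit the INR at 3.09%, and sell the proceeds forward at 0.013964.
Profit = 1,171,918.16 − 1,158,082.22 = EUR 13,836.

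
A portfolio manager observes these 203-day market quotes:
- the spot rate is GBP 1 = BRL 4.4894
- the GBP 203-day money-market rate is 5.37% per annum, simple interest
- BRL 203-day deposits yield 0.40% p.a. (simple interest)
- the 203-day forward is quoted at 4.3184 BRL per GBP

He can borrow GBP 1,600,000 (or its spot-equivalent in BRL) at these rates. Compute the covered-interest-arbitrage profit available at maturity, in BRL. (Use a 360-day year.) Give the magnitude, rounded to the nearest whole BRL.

BRL 80,578

T = 203/360 years.
Keep in GBP, deliver into the forward: 1,600,000·1.030280833·4.3184 = BRL 7,118,663.60.
Swap to BRL now, deposit: 1,600,000·4.4894·1.002255556 = BRL 7,199,241.75.
The quoted forward undervalues GBP, so borrow GBP, convert to BRL at spot, deposit the BRL at 0.40%, and buy GBP forward at 4.3184 to cover the loan.
Profit = 7,199,241.75 − 7,118,663.60 = BRL 80,578.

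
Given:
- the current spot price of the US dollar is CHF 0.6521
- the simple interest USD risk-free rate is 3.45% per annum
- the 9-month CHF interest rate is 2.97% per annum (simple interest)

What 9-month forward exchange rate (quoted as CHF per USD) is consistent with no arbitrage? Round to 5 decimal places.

0.64981

T = 9/12 years.
Growth of 1 CHF over T: 1 + 0.0297×9/12 = 1.022275.
USD accumulates by 1 + 0.0345×9/12 = 1.025875.
So F = 0.6521 × 1.022275 / 1.025875 = 0.6498117 (CHF/USD).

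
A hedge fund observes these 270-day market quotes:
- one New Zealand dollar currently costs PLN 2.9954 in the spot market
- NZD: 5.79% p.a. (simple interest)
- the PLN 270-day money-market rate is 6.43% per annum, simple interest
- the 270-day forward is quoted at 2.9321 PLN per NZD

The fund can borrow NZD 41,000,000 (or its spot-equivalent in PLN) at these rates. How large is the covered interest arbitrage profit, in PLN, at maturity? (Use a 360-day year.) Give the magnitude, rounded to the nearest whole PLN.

T = 270/360 years.
Keep in NZD, deliver into the forward: 41,000,000·1.043425·2.9321 = PLN 125,436,484.14.
Swap to PLN now, deposit: 41,000,000·2.9954·1.048225 = PLN 128,733,979.77.
The quoted forward undervalues NZD, so borrow NZD, convert to PLN at spot, deposit the PLN at 6.43%, and buy NZD forward at 2.9321 to cover the loan.
Arbitrage profit = |125,436,484.14 − 128,733,979.77| = PLN 3,297,496.

PLN 3,297,496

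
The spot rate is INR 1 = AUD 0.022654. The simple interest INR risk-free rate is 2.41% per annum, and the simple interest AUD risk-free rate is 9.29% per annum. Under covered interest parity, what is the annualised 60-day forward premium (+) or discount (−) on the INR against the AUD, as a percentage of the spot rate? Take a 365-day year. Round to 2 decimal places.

T = 60/365 years.
No-arbitrage forward: 0.022654 × 1.0152712 / 1.0039616 = 0.022909197 AUD/INR.
Annualised premium = (F − S)/S × (1/T) = (0.022909197 − 0.022654)/0.022654 ÷ (60/365) = 6.85%.

+6.85%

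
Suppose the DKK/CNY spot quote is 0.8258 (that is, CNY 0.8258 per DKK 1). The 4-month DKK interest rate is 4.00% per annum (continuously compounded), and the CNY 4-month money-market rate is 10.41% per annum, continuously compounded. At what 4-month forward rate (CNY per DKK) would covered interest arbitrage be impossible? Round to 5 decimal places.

T = 4/12 years.
Growth of 1 CNY over T: e^(0.1041×4/12) = 1.0353091.
DKK growth factor: e^(0.0400×4/12) = 1.0134226.
Forward (CNY per DKK) = 0.8258 × 1.0353091 / 1.0134226 = 0.8436345.

0.84363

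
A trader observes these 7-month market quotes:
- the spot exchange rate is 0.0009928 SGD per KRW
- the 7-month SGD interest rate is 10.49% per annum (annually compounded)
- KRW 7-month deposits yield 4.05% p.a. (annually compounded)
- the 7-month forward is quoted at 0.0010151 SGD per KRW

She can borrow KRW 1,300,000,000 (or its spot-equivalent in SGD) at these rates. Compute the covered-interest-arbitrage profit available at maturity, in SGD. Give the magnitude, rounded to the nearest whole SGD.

SGD 17,423

T = 7/12 years.
Route A — deposit KRW, sell forward: 1,300,000,000 × 1.023429386 × 0.0010151 = SGD 1,350,548.12.
Route B — convert at spot, deposit SGD: 1,300,000,000 × 0.0009928 × 1.059916699 = SGD 1,367,970.89.
The quoted forward undervalues KRW, so borrow KRW, convert to SGD at spot, deposit the SGD at 10.49%, and buy KRW forward at 0.0010151 to cover the loan.
The gap between the two covered legs is SGD 17,423.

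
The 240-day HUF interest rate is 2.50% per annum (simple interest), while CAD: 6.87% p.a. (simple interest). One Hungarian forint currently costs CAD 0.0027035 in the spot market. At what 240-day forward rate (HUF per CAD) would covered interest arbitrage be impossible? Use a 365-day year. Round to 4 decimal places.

T = 240/365 years.
Growth of 1 CAD over T: 1 + 0.0687×240/365 = 1.045172603.
HUF growth factor: 1 + 0.0250×240/365 = 1.016438356.
So F = 0.0027035 × 1.045172603 / 1.016438356 = 0.00277992671 (CAD/HUF).
Invert for HUF per CAD: 1 / 0.00277992671 = 359.7217.

359.7217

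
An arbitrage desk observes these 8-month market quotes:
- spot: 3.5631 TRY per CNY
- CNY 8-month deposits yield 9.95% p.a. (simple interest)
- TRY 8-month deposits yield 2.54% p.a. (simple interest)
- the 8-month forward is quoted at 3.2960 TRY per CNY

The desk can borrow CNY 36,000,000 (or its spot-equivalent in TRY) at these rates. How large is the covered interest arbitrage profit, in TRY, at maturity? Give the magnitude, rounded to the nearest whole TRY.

TRY 3,916,818

T = 8/12 years.
Keep in CNY, deliver into the forward: 36,000,000·1.06633333333·3.2960 = TRY 126,526,848.00.
Swap to TRY now, deposit: 36,000,000·3.5631·1.01693333333 = TRY 130,443,665.76.
The quoted forward undervalues CNY, so borrow CNY, convert to TRY at spot, deposit the TRY at 2.54%, and buy CNY forward at 3.2960 to cover the loan.
Profit = 130,443,665.76 − 126,526,848.00 = TRY 3,916,818.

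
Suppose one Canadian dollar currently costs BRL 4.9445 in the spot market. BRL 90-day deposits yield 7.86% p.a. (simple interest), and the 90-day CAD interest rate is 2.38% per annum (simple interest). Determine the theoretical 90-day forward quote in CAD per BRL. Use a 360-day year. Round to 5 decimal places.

0.19953

T = 90/360 years.
BRL growth factor: 1 + 0.0786×90/360 = 1.019650.
CAD growth factor: 1 + 0.0238×90/360 = 1.005950.
Forward (BRL per CAD) = 4.9445 × 1.019650 / 1.005950 = 5.011839.
Quoted the other way: 1/5.011839 = 0.19953 CAD per BRL.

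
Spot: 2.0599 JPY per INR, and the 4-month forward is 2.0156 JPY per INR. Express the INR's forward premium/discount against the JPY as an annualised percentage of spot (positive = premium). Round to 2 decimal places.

T = 4/12 years.
(F − S)/S = (2.0156 − 2.0599)/2.0599 = -0.0215059.
Annualise by dividing by T: -0.0215059 / (4/12) = -0.064518 → -6.45%.

-6.45%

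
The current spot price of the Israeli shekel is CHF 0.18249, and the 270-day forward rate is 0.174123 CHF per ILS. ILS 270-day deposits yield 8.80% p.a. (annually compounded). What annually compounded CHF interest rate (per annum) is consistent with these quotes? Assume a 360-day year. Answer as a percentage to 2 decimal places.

2.20%

T = 270/360 years.
F/S = 0.174123/0.18249 = 0.9541509 = (growth of CHF) / (growth of ILS).
The ILS side grows by (1 + 0.0880)^(270/360) = 1.0652994.
Hence g_CHF = 1.0164564.
r = 1.0164564^(360/270) − 1 = 0.022002 → 2.20%.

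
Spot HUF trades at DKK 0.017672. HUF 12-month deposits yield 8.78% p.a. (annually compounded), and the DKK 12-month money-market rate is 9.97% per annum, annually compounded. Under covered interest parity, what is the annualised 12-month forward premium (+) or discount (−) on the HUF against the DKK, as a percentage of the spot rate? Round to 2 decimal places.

+1.09%

T = 1 year.
F = S · g_DKK/g_HUF = 0.017672 × 1.099700/1.087800 = 0.017865323.
(F − S)/S ÷ T = (0.017865323 − 0.017672)/0.017672/1 = 0.010940 → 1.09%.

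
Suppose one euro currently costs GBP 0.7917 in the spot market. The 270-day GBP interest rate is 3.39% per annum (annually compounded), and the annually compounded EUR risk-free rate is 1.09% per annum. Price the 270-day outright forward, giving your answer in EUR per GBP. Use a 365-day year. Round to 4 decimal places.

1.2423

T = 270/365 years.
Growth of 1 GBP over T: (1 + 0.0339)^(270/365) = 1.0249676.
EUR accumulates by (1 + 0.0109)^(270/365) = 1.0080516.
CIP: F = S · (grow GBP)/(grow EUR) = 0.7917 × 1.0249676/1.0080516 = 0.8049854 GBP per EUR.
Invert for EUR per GBP: 1 / 0.8049854 = 1.2423.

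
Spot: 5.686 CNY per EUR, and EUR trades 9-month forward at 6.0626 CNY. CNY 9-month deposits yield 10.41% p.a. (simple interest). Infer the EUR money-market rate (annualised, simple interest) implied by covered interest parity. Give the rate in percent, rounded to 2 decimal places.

1.48%

T = 9/12 years.
CIP gives F = S · g_CNY/g_EUR, so g_CNY/g_EUR = 6.0626/5.686 = 1.0662329.
The CNY side grows by 1 + 0.1041×9/12 = 1.078075.
So the EUR growth factor = 1.0111065.
r = (1.0111065 − 1)/(9/12) = 0.014809 → 1.48%.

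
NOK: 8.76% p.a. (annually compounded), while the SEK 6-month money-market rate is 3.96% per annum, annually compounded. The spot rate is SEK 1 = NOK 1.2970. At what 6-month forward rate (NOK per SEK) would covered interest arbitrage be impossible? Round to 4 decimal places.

1.3266

T = 6/12 years.
NOK growth factor: (1 + 0.0876)^(6/12) = 1.0428806.
SEK growth factor: (1 + 0.0396)^(6/12) = 1.0196078.
Forward (NOK per SEK) = 1.297 × 1.0428806 / 1.0196078 = 1.326604.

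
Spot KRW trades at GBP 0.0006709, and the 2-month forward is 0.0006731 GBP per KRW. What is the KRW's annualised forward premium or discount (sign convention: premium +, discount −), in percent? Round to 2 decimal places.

+1.97%

T = 2/12 years.
KRW trades forward at +0.32792% vs spot over the period.
Annualise by dividing by T: 0.0032792 / (2/12) = 0.019675 → 1.97%.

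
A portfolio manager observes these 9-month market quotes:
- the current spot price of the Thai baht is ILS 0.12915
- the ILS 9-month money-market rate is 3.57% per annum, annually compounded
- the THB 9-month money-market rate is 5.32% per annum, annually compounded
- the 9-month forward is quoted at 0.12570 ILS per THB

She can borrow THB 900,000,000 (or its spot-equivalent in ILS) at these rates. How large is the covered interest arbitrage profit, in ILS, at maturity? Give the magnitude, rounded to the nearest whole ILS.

T = 9/12 years.
Keep in THB, deliver into the forward: 900,000,000·1.03964037645·0.12570 = ILS 117,614,515.79.
Swap to ILS now, deposit: 900,000,000·0.12915·1.026657259 = ILS 119,333,506.50.
The quoted forward undervalues THB, so borrow THB, convert to ILS at spot, deposit the ILS at 3.57%, and buy THB forward at 0.12570 to cover the loan.
Profit = 119,333,506.50 − 117,614,515.79 = ILS 1,718,991.

ILS 1,718,991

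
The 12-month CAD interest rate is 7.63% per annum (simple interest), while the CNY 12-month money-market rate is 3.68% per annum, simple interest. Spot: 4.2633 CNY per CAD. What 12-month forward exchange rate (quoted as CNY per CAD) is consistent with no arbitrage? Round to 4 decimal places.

T = 1 year.
CNY growth factor: 1 + 0.0368×1 = 1.036800.
CAD accumulates by 1 + 0.0763×1 = 1.076300.
Forward (CNY per CAD) = 4.2633 × 1.036800 / 1.076300 = 4.106838.

4.1068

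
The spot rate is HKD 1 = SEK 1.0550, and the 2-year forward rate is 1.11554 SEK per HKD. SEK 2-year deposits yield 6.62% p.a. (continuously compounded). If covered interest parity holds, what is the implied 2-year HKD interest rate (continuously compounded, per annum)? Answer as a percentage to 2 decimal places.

T = 2 years.
CIP gives F = S · g_SEK/g_HKD, so g_SEK/g_HKD = 1.11554/1.055 = 1.0573839.
The SEK side grows by e^(0.0662×2) = 1.1415649.
Hence g_HKD = 1.0796125.
r = ln(1.0796125)/2 = 0.038301 → 3.83%.

3.83%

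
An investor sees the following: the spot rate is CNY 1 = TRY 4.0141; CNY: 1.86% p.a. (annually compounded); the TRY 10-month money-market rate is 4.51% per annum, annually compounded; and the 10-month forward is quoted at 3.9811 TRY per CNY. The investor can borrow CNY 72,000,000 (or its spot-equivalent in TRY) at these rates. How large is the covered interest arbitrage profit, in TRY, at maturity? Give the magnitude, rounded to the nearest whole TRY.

TRY 8,761,960

T = 10/12 years.
Keep in CNY, deliver into the forward: 72,000,000·1.01547614705·3.9811 = TRY 291,075,270.41.
Swap to TRY now, deposit: 72,000,000·4.0141·1.03744450118 = TRY 299,837,230.00.
The quoted forward undervalues CNY, so borrow CNY, convert to TRY at spot, deposit the TRY at 4.51%, and buy CNY forward at 3.9811 to cover the loan.
Profit = 299,837,230.00 − 291,075,270.41 = TRY 8,761,960.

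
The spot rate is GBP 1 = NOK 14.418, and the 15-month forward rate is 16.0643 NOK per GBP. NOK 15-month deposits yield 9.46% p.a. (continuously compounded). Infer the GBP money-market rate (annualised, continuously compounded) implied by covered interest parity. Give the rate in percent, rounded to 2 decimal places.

T = 15/12 years.
F/S = 16.0643/14.418 = 1.1141837 = (growth of NOK) / (growth of GBP).
The NOK side grows by e^(0.0946×15/12) = 1.1255255.
That pins the GBP growth at 1.0101795.
Take logs: ln 1.0101795 / (15/12) = 0.008102, so 0.81%.

0.81%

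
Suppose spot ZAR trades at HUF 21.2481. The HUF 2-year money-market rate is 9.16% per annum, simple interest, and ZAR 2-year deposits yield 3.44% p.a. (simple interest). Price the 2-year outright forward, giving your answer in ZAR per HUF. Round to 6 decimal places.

T = 2 years.
HUF accumulates by 1 + 0.0916×2 = 1.183200.
ZAR growth factor: 1 + 0.0344×2 = 1.068800.
CIP: F = S · (grow HUF)/(grow ZAR) = 21.2481 × 1.183200/1.068800 = 23.52241 HUF per ZAR.
Quoted the other way: 1/23.52241 = 0.042513 ZAR per HUF.

0.042513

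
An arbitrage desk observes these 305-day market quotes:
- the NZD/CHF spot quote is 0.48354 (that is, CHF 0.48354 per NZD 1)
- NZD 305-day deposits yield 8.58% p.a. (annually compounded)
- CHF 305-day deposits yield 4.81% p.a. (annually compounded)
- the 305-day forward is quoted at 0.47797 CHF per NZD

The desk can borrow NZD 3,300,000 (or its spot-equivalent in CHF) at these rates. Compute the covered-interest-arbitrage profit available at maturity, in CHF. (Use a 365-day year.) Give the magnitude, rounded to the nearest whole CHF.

T = 305/365 years.
Invest the NZD and cover forward: 3,300,000 × 1.071206383 × 0.47797 = CHF 1,689,614.90.
Convert at spot and invest in CHF: 3,300,000 × 0.48354 × 1.040037142 = CHF 1,659,568.55.
The quoted forward overvalues NZD, so borrow CHF, buy NZD at spot, deposit the NZD at 8.58%, and sell the proceeds forward at 0.47797.
Profit = 1,689,614.90 − 1,659,568.55 = CHF 30,046.

CHF 30,046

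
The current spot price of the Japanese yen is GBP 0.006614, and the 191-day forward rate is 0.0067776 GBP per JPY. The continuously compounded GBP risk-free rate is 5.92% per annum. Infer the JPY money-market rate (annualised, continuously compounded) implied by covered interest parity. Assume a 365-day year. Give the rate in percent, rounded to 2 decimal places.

1.25%

T = 191/365 years.
CIP gives F = S · g_GBP/g_JPY, so g_GBP/g_JPY = 0.0067776/0.006614 = 1.0247354.
GBP growth factor: e^(0.0592×191/365) = 1.0314635.
Hence g_JPY = 1.0065657.
Take logs: ln 1.0065657 / (191/365) = 0.012506, so 1.25%.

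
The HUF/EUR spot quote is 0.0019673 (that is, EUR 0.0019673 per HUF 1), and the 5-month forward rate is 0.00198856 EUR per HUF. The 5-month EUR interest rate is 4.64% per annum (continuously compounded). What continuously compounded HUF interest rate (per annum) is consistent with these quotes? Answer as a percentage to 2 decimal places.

T = 5/12 years.
By CIP, F/S equals the EUR-to-HUF growth ratio: 0.00198856/0.0019673 = 1.0108067.
The EUR side grows by e^(0.0464×5/12) = 1.0195214.
That pins the HUF growth at 1.0086215.
r = ln(1.0086215)/(5/12) = 0.020603 → 2.06%.

2.06%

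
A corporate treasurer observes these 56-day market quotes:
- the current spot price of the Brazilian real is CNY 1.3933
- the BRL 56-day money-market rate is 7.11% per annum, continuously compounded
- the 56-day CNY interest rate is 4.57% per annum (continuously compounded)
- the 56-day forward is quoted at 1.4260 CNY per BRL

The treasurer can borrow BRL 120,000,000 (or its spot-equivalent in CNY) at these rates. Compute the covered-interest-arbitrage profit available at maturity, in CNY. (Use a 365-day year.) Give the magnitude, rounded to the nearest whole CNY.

T = 56/365 years.
Keep in BRL, deliver into the forward: 120,000,000·1.0109682077·1.4260 = CNY 172,996,879.70.
Swap to CNY now, deposit: 120,000,000·1.3933·1.00703614501 = CNY 168,372,415.30.
The quoted forward overvalues BRL, so borrow CNY, buy BRL at spot, deposit the BRL at 7.11%, and sell the proceeds forward at 1.4260.
Arbitrage profit = |172,996,879.70 − 168,372,415.30| = CNY 4,624,464.

CNY 4,624,464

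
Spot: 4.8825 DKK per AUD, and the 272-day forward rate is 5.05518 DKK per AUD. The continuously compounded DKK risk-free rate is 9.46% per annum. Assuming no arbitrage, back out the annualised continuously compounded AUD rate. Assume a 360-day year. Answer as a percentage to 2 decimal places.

4.86%

T = 272/360 years.
CIP gives F = S · g_DKK/g_AUD, so g_DKK/g_AUD = 5.05518/4.8825 = 1.0353671.
The DKK side grows by e^(0.0946×272/360) = 1.0740919.
So the AUD growth factor = 1.037402.
r = ln(1.037402)/(272/360) = 0.048599 → 4.86%.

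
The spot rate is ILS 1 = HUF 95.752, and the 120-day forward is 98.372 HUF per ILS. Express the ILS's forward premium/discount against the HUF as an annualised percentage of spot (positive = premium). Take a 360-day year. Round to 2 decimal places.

+8.21%

T = 120/360 years.
ILS trades forward at +2.73624% vs spot over the period.
×(1/T) gives 8.21% p.a.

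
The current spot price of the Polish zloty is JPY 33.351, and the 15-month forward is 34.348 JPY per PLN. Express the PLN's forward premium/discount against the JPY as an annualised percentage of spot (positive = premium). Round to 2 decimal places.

T = 15/12 years.
PLN trades forward at +2.98942% vs spot over the period.
Per annum: 0.0298942 / (15/12) = 0.023915 = 2.39%.

+2.39%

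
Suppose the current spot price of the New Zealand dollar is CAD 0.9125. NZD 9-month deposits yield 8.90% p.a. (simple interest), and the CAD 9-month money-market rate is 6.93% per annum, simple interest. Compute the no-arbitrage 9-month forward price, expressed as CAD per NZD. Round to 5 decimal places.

T = 9/12 years.
Growth of 1 CAD over T: 1 + 0.0693×9/12 = 1.051975.
Growth of 1 NZD over T: 1 + 0.0890×9/12 = 1.066750.
Forward (CAD per NZD) = 0.9125 × 1.051975 / 1.066750 = 0.8998614.

0.89986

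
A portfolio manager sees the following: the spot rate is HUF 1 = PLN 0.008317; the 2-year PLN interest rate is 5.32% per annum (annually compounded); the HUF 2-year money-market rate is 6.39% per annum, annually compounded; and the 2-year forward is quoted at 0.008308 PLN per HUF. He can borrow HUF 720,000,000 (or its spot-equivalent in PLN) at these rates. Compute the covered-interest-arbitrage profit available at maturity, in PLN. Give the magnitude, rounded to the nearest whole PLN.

T = 2 years.
Keep in HUF, deliver into the forward: 720,000,000·1.13188321·0.008308 = PLN 6,770,653.71.
Swap to PLN now, deposit: 720,000,000·0.008317·1.10923024 = PLN 6,642,336.89.
The quoted forward overvalues HUF, so borrow PLN, buy HUF at spot, deposit the HUF at 6.39%, and sell the proceeds forward at 0.008308.
Arbitrage profit = |6,770,653.71 − 6,642,336.89| = PLN 128,317.

PLN 128,317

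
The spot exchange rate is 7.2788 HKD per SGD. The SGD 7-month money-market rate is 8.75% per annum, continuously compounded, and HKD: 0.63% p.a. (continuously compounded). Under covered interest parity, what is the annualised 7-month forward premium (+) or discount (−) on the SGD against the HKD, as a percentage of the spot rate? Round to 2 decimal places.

-7.93%

T = 7/12 years.
F = S · g_HKD/g_SGD = 7.2788 × 1.0036818/1.0523667 = 6.9420660.
Annualised premium = (F − S)/S × (1/T) = (6.9420660 − 7.2788)/7.2788 ÷ (7/12) = -7.93%.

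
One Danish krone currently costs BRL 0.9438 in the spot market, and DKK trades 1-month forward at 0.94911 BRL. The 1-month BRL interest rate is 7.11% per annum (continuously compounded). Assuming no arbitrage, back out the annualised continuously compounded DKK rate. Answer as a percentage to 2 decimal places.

T = 1/12 years.
F/S = 0.94911/0.9438 = 1.0056262 = (growth of BRL) / (growth of DKK).
BRL growth factor: e^(0.0711×1/12) = 1.0059426.
Hence g_DKK = 1.0003146.
Take logs: ln 1.0003146 / (1/12) = 0.003775, so 0.38%.

0.38%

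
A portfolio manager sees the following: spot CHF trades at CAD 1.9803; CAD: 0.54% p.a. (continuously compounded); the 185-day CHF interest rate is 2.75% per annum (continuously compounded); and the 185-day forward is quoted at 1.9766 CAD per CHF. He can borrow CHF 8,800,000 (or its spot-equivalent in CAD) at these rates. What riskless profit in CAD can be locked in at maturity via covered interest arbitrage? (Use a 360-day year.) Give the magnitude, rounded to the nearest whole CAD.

T = 185/360 years.
Route A — deposit CHF, sell forward: 8,800,000 × 1.0142322724 × 1.9766 = CAD 17,641,637.28.
Route B — convert at spot, deposit CAD: 8,800,000 × 1.9803 × 1.0027788539 = CAD 17,475,066.09.
The quoted forward overvalues CHF, so borrow CAD, buy CHF at spot, deposit the CHF at 2.75%, and sell the proceeds forward at 1.9766.
Arbitrage profit = |17,641,637.28 − 17,475,066.09| = CAD 166,571.

CAD 166,571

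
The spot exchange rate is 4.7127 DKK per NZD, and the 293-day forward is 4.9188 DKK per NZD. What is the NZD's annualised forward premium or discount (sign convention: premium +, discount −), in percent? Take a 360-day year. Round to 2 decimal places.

+5.37%

T = 293/360 years.
(F − S)/S = (4.9188 − 4.7127)/4.7127 = 0.0437329.
Per annum: 0.0437329 / (293/360) = 0.053733 = 5.37%.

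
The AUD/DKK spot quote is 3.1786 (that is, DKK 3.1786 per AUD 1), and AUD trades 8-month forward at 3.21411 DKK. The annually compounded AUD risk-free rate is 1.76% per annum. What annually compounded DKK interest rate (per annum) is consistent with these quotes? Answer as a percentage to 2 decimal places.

3.47%

T = 8/12 years.
CIP gives F = S · g_DKK/g_AUD, so g_DKK/g_AUD = 3.21411/3.1786 = 1.0111716.
AUD growth factor: (1 + 0.0176)^(8/12) = 1.0116992.
So the DKK growth factor = 1.0230015.
Annualise: 1.0230015^(12/8) − 1 = 0.034700 = 3.47%.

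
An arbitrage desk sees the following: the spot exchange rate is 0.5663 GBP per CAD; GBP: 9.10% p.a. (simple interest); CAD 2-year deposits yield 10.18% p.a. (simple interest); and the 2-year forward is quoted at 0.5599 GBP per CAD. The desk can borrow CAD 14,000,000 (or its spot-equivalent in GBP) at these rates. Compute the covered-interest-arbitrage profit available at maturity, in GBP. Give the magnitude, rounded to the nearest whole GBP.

T = 2 years.
Route A — deposit CAD, sell forward: 14,000,000 × 1.203600 × 0.5599 = GBP 9,434,538.96.
Route B — convert at spot, deposit GBP: 14,000,000 × 0.5663 × 1.182000 = GBP 9,371,132.40.
The quoted forward overvalues CAD, so borrow GBP, buy CAD at spot, deposit the CAD at 10.18%, and sell the proceeds forward at 0.5599.
The gap between the two covered legs is GBP 63,407.

GBP 63,407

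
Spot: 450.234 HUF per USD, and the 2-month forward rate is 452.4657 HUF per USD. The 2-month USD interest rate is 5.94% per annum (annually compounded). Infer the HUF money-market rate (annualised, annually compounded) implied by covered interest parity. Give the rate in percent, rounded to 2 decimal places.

T = 2/12 years.
By CIP, F/S equals the HUF-to-USD growth ratio: 452.4657/450.234 = 1.0049568.
The USD side grows by (1 + 0.0594)^(2/12) = 1.0096635.
That pins the HUF growth at 1.0146682.
r = 1.0146682^(12/2) − 1 = 0.091300 → 9.13%.

9.13%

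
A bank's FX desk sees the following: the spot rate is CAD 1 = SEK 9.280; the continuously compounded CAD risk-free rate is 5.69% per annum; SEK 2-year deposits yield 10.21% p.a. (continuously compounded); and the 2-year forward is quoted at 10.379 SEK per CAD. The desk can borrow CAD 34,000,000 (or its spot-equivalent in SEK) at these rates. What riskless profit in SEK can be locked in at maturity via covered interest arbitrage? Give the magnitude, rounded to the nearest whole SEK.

SEK 8,419,657

T = 2 years.
Invest the CAD and cover forward: 34,000,000 × 1.12052799687 × 10.379 = SEK 395,418,642.70.
Convert at spot and invest in SEK: 34,000,000 × 9.280 × 1.22654343761 = SEK 386,998,985.43.
The quoted forward overvalues CAD, so borrow SEK, buy CAD at spot, deposit the CAD at 5.69%, and sell the proceeds forward at 10.379.
The gap between the two covered legs is SEK 8,419,657.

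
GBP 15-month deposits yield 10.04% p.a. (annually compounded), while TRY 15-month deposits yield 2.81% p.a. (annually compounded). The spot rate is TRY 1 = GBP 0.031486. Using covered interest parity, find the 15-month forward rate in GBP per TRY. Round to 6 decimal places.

0.034278

T = 15/12 years.
GBP accumulates by (1 + 0.1004)^(15/12) = 1.1270371.
TRY growth factor: (1 + 0.0281)^(15/12) = 1.0352475.
CIP: F = S · (grow GBP)/(grow TRY) = 0.031486 × 1.1270371/1.0352475 = 0.03427769 GBP per TRY.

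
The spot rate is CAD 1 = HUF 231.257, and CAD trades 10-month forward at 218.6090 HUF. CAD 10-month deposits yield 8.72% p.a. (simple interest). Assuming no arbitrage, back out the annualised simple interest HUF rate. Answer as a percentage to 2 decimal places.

T = 10/12 years.
By CIP, F/S equals the HUF-to-CAD growth ratio: 218.609/231.257 = 0.9453076.
The CAD side grows by 1 + 0.0872×10/12 = 1.0726667.
So the HUF growth factor = 1.014000.
(1.014000 − 1)/T = 0.016800, i.e. 1.68%.

1.68%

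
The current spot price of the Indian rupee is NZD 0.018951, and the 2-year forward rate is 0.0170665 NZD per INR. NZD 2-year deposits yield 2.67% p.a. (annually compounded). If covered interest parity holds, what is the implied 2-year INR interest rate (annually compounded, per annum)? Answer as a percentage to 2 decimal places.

8.19%

T = 2 years.
CIP gives F = S · g_NZD/g_INR, so g_NZD/g_INR = 0.0170665/0.018951 = 0.9005593.
NZD growth factor: (1 + 0.0267)^2 = 1.0541129.
So the INR growth factor = 1.1705091.
r = 1.1705091^(1/2) − 1 = 0.081901 → 8.19%.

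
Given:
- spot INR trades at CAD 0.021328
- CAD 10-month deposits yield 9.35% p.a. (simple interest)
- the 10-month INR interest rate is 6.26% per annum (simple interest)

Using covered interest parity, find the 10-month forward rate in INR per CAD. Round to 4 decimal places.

45.7667

T = 10/12 years.
CAD accumulates by 1 + 0.0935×10/12 = 1.07791667.
INR growth factor: 1 + 0.0626×10/12 = 1.05216667.
So F = 0.021328 × 1.07791667 / 1.05216667 = 0.021849967 (CAD/INR).
Quoted the other way: 1/0.021849967 = 45.7667 INR per CAD.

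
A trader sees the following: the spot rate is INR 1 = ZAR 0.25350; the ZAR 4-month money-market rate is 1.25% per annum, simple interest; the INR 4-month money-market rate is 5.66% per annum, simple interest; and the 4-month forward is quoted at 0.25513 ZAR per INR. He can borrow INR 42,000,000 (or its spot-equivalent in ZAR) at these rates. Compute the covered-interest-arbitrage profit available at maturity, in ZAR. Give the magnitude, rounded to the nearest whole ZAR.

T = 4/12 years.
Keep in INR, deliver into the forward: 42,000,000·1.0188666667·0.25513 = ZAR 10,917,625.01.
Swap to ZAR now, deposit: 42,000,000·0.25350·1.0041666667 = ZAR 10,691,362.50.
The quoted forward overvalues INR, so borrow ZAR, buy INR at spot, deposit the INR at 5.66%, and sell the proceeds forward at 0.25513.
The gap between the two covered legs is ZAR 226,263.

ZAR 226,263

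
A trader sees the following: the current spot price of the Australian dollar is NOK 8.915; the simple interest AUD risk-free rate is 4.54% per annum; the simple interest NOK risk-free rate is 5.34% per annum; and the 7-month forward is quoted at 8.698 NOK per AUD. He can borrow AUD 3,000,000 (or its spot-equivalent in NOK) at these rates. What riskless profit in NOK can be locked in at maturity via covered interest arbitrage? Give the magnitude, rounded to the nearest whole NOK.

NOK 793,051

T = 7/12 years.
Route A — deposit AUD, sell forward: 3,000,000 × 1.0264833333 × 8.698 = NOK 26,785,056.10.
Route B — convert at spot, deposit NOK: 3,000,000 × 8.915 × 1.031150 = NOK 27,578,106.75.
The quoted forward undervalues AUD, so borrow AUD, convert to NOK at spot, deposit the NOK at 5.34%, and buy AUD forward at 8.698 to cover the loan.
The gap between the two covered legs is NOK 793,051.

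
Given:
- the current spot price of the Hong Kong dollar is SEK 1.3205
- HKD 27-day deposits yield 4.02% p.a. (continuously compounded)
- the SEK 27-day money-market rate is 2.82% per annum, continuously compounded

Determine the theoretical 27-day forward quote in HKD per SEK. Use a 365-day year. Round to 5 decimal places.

T = 27/365 years.
Growth of 1 SEK over T: e^(0.0282×27/365) = 1.0020882.
HKD accumulates by e^(0.0402×27/365) = 1.0029781.
So F = 1.3205 × 1.0020882 / 1.0029781 = 1.319328 (SEK/HKD).
Quoted the other way: 1/1.319328 = 0.75796 HKD per SEK.

0.75796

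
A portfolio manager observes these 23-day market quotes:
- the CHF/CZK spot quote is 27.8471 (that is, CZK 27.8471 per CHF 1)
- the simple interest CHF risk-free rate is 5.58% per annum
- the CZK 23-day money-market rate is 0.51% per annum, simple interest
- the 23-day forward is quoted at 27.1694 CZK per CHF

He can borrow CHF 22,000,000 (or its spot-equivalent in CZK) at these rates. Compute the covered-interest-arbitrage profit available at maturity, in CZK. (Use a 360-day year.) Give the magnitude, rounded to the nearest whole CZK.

T = 23/360 years.
Route A — deposit CHF, sell forward: 22,000,000 × 1.003565 × 27.1694 = CZK 599,857,696.04.
Route B — convert at spot, deposit CZK: 22,000,000 × 27.8471 × 1.00032583333 = CZK 612,835,817.29.
The quoted forward undervalues CHF, so borrow CHF, convert to CZK at spot, deposit the CZK at 0.51%, and buy CHF forward at 27.1694 to cover the loan.
The gap between the two covered legs is CZK 12,978,121.

CZK 12,978,121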